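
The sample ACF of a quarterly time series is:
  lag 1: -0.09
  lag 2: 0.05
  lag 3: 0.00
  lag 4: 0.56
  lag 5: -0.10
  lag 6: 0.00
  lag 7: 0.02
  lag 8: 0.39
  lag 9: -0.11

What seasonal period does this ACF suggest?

4

The largest autocorrelation is r_4 = 0.56, with a weaker echo at lag 8 (0.39); the remaining lags stay at or below 0.05.
The dominant spike at lag 4 indicates a seasonal period of 4.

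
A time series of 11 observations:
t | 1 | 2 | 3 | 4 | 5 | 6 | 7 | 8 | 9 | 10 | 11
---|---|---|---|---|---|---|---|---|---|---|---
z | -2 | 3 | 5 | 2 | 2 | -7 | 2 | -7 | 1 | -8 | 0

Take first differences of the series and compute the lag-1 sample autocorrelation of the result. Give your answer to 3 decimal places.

First differences Δz: 5, 2, -3, 0, -9, 9, -9, 8, -9, 8
Mean of differences = 0.2000
Numerator Σ(Δz_t−Δz̄)(Δz_{t+1}−Δz̄) = -371.8400
Denominator Σ(Δz_t−Δz̄)² = 489.6000
r_1(Δz) = -371.8400 / 489.6000 = -0.759

-0.759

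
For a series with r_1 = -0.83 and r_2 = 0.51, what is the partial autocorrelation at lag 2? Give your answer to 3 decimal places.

-0.575

φ_{22} = (r_2 − r_1²) / (1 − r_1²)
r_1² = (-0.83)² = 0.6889
Numerator = 0.51 − 0.6889 = -0.1789; denominator = 1 − 0.6889 = 0.3111
φ_{22} = -0.1789 / 0.3111 = -0.575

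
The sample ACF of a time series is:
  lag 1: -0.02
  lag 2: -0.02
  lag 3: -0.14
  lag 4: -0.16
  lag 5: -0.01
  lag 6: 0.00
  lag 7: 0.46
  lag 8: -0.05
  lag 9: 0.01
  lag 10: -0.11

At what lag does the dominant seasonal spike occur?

7

The largest autocorrelation is r_7 = 0.46; the remaining lags stay at or below 0.01.
The dominant spike at lag 7 indicates a seasonal period of 7.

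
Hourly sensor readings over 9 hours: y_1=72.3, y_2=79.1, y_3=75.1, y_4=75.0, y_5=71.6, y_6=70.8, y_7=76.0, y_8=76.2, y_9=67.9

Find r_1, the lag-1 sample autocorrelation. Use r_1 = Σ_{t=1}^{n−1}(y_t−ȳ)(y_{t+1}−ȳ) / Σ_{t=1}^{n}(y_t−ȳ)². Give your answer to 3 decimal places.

-0.117

Mean ȳ = (72.3 + 79.1 + 75.1 + 75.0 + 71.6 + 70.8 + 76.0 + 76.2 + 67.9)/9 = 73.7778
Numerator Σ_{t=1}^{8}(y_t−ȳ)(y_{t+1}−ȳ) = -10.8605
Denominator Σ(y_t−ȳ)² = 92.7156
r_1 = -10.8605 / 92.7156 = -0.117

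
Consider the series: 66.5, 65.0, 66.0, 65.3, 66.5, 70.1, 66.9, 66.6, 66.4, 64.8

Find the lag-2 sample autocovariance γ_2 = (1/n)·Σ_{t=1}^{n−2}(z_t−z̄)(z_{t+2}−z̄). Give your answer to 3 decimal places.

Mean z̄ = (66.5 + 65.0 + 66.0 + 65.3 + 66.5 + 70.1 + 66.9 + 66.6 + 66.4 + 64.8)/10 = 66.4100
Σ_{t=1}^{8}(z_t−z̄)(z_{t+2}−z̄) = -2.1702
γ_2 = -2.1702 / 10 = -0.217

-0.217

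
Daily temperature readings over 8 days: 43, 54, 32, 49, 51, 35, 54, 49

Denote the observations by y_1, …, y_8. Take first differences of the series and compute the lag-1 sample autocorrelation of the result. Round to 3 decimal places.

First differences Δy: 11, -22, 17, 2, -16, 19, -5
Mean of differences = 0.8571
Numerator Σ(Δy_t−Δȳ)(Δy_{t+1}−Δȳ) = -1013.7347
Denominator Σ(Δy_t−Δȳ)² = 1534.8571
r_1(Δy) = -1013.7347 / 1534.8571 = -0.660

-0.660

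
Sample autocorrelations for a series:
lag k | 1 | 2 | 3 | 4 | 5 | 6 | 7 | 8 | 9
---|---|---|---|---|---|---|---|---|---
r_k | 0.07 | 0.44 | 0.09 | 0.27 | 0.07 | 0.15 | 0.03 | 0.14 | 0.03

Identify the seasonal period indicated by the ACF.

The largest autocorrelation is r_2 = 0.44, with weaker echoes at lags 4 (0.27) and 6 (0.15); the remaining lags stay at or below 0.14.
The dominant spike at lag 2 indicates a seasonal period of 2.

2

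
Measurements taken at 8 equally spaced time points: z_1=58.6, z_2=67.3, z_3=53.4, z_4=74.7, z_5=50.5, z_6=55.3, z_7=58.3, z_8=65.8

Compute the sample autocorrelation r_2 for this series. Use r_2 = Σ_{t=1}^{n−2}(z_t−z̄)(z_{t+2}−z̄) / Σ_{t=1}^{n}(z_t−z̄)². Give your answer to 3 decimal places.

0.220

Mean z̄ = (58.6 + 67.3 + 53.4 + 74.7 + 50.5 + 55.3 + 58.3 + 65.8)/8 = 60.4875
Deviations from mean: -1.8875, 6.8125, -7.0875, 14.2125, -9.9875, -5.1875, -2.1875, 5.3125
Σ(z_t−z̄)(z_{t+2}−z̄) = (13.3777) + (96.8227) + (70.7864) + (-73.7273) + (21.8477) + (-27.5586) = 101.5484
Denominator Σ(z_t−z̄)² = 461.8688
r_2 = 101.5484 / 461.8688 = 0.220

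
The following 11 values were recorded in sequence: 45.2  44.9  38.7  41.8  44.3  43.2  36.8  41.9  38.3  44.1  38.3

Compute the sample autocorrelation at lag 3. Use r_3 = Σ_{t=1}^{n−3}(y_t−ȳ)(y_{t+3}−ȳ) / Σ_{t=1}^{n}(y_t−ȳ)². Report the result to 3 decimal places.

Mean ȳ = (45.2 + 44.9 + 38.7 + 41.8 + 44.3 + 43.2 + 36.8 + 41.9 + 38.3 + 44.1 + 38.3)/11 = 41.5909
Numerator Σ_{t=1}^{8}(y_t−ȳ)(y_{t+3}−ȳ) = -13.4302
Denominator Σ(y_t−ȳ)² = 93.3091
r_3 = -13.4302 / 93.3091 = -0.144

-0.144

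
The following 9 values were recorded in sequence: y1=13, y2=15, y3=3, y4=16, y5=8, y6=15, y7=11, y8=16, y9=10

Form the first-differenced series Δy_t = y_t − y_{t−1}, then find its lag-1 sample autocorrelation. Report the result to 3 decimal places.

-0.826

First differences Δy: 2, -12, 13, -8, 7, -4, 5, -6
Mean of differences = -0.3750
Numerator Σ(Δy_t−Δȳ)(Δy_{t+1}−Δȳ) = -417.7656
Denominator Σ(Δy_t−Δȳ)² = 505.8750
r_1(Δy) = -417.7656 / 505.8750 = -0.826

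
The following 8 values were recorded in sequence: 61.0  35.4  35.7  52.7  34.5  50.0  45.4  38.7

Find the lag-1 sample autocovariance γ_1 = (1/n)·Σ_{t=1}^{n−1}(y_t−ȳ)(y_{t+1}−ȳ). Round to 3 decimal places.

-35.491

Mean ȳ = (61.0 + 35.4 + 35.7 + 52.7 + 34.5 + 50.0 + 45.4 + 38.7)/8 = 44.1750
Σ_{t=1}^{7}(y_t−ȳ)(y_{t+1}−ȳ) = -283.9281
γ_1 = -283.9281 / 8 = -35.491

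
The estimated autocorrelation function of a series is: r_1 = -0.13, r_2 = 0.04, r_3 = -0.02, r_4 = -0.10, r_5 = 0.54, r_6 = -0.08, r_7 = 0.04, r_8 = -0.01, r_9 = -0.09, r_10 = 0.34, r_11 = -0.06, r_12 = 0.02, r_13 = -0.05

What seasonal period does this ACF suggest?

The largest autocorrelation is r_5 = 0.54, with a weaker echo at lag 10 (0.34); the remaining lags stay at or below 0.04.
The dominant spike at lag 5 indicates a seasonal period of 5.

5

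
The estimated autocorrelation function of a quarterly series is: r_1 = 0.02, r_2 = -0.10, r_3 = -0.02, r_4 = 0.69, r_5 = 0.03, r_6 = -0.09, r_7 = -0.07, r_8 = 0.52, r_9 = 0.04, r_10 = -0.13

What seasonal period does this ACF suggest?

4

The largest autocorrelation is r_4 = 0.69, with a weaker echo at lag 8 (0.52); the remaining lags stay at or below 0.04.
The dominant spike at lag 4 indicates a seasonal period of 4.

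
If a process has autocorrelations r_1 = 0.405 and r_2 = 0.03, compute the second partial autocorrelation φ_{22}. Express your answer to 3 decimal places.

φ_{22} = (r_2 − r_1²) / (1 − r_1²)
r_1² = (0.405)² = 0.164025
Numerator = 0.03 − 0.1640 = -0.1340; denominator = 1 − 0.1640 = 0.8360
φ_{22} = -0.1340 / 0.8360 = -0.160

-0.160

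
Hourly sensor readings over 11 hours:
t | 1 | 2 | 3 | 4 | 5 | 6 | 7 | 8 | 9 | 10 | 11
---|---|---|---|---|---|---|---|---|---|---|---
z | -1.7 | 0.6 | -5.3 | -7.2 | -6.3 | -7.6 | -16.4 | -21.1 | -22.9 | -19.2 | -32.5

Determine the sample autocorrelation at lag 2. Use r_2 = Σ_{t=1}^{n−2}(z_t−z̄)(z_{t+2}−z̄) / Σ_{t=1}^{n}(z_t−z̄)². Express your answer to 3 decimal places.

Mean z̄ = (-1.7 + 0.6 − 5.3 − 7.2 − 6.3 − 7.6 − 16.4 − 21.1 − 22.9 − 19.2 − 32.5)/11 = -12.6909
Numerator Σ_{t=1}^{9}(z_t−z̄)(z_{t+2}−z̄) = 457.7207
Denominator Σ(z_t−z̄)² = 1072.4491
r_2 = 457.7207 / 1072.4491 = 0.427

0.427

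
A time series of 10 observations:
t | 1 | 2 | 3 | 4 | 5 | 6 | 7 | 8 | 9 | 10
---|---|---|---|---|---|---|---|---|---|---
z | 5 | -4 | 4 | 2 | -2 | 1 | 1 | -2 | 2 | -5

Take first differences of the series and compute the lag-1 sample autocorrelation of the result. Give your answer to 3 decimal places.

First differences Δz: -9, 8, -2, -4, 3, 0, -3, 4, -7
Mean of differences = -1.1111
Numerator Σ(Δz_t−Δz̄)(Δz_{t+1}−Δz̄) = -126.5679
Denominator Σ(Δz_t−Δz̄)² = 236.8889
r_1(Δz) = -126.5679 / 236.8889 = -0.534

-0.534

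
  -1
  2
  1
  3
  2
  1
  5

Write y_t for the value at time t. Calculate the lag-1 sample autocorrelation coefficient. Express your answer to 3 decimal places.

Mean ȳ = (-1 + 2 + 1 + 3 + 2 + 1 + 5)/7 = 1.8571
Σ(y_t−ȳ)(y_{t+1}−ȳ) = (-0.4082) + (-0.1224) + (-0.9796) + (0.1633) + (-0.1224) + (-2.6939) = -4.1633
Denominator Σ(y_t−ȳ)² = 20.8571
r_1 = -4.1633 / 20.8571 = -0.200

-0.200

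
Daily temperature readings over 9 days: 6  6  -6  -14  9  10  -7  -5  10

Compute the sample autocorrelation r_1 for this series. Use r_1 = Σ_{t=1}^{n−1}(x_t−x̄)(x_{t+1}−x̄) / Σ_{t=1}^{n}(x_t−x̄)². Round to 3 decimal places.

Mean x̄ = (6 + 6 − 6 − 14 + 9 + 10 − 7 − 5 + 10)/9 = 1.0000
Numerator Σ_{t=1}^{8}(x_t−x̄)(x_{t+1}−x̄) = -31.0000
Denominator Σ(x_t−x̄)² = 650.0000
r_1 = -31.0000 / 650.0000 = -0.048

-0.048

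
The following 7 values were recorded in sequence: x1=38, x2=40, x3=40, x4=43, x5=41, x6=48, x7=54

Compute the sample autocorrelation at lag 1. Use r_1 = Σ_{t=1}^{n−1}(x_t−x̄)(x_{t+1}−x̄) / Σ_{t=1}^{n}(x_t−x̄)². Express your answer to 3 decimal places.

Mean x̄ = (38 + 40 + 40 + 43 + 41 + 48 + 54)/7 = 43.4286
Σ(x_t−x̄)(x_{t+1}−x̄) = (18.6122) + (11.7551) + (1.4694) + (1.0408) + (-11.1020) + (48.3265) = 70.1020
Denominator Σ(x_t−x̄)² = 191.7143
r_1 = 70.1020 / 191.7143 = 0.366

0.366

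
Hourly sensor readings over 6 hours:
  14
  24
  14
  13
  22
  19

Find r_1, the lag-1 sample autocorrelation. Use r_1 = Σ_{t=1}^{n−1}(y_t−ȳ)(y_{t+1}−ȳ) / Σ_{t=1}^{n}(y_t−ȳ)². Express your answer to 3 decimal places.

Mean ȳ = (14 + 24 + 14 + 13 + 22 + 19)/6 = 17.6667
Deviations from mean: -3.6667, 6.3333, -3.6667, -4.6667, 4.3333, 1.3333
Numerator Σ_{t=1}^{5}(y_t−ȳ)(y_{t+1}−ȳ) = -43.7778
Denominator Σ(y_t−ȳ)² = 109.3333
r_1 = -43.7778 / 109.3333 = -0.400

-0.400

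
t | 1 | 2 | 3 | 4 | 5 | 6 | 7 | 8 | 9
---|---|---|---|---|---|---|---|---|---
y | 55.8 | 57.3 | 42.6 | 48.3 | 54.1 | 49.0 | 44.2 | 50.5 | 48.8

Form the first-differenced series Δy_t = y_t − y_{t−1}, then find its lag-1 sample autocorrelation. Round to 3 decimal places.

First differences Δy: 1.5, -14.7, 5.7, 5.8, -5.1, -4.8, 6.3, -1.7
Mean of differences = -0.8750
Numerator Σ(Δy_t−Δȳ)(Δy_{t+1}−Δȳ) = -125.5456
Denominator Σ(Δy_t−Δȳ)² = 369.9750
r_1(Δy) = -125.5456 / 369.9750 = -0.339

-0.339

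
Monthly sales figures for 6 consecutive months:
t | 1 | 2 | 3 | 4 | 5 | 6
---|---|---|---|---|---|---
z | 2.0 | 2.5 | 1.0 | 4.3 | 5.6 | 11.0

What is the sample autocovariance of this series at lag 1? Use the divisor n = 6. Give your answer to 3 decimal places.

Mean z̄ = (2.0 + 2.5 + 1.0 + 4.3 + 5.6 + 11.0)/6 = 4.4000
Σ_{t=1}^{5}(z_t−z̄)(z_{t+1}−z̄) = 19.1600
γ_1 = 19.1600 / 6 = 3.193

3.193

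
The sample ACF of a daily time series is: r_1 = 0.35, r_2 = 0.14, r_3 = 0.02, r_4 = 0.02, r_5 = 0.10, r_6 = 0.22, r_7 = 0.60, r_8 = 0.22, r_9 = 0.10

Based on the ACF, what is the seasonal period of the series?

7

The largest autocorrelation is r_7 = 0.60; the remaining lags stay at or below 0.35. The elevated value at lag 1 (0.35), dropping to 0.14 at lag 2, reflects decaying short-term dependence rather than seasonality.
The dominant spike at lag 7 indicates a seasonal period of 7.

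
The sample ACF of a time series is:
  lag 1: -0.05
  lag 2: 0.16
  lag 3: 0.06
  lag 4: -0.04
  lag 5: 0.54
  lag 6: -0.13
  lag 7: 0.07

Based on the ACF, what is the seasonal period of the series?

5

The largest autocorrelation is r_5 = 0.54; the remaining lags stay at or below 0.16.
The dominant spike at lag 5 indicates a seasonal period of 5.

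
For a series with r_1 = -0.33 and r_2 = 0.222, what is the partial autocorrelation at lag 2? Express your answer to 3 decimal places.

0.127

φ_{22} = (r_2 − r_1²) / (1 − r_1²)
r_1² = (-0.33)² = 0.1089
Numerator = 0.222 − 0.1089 = 0.1131; denominator = 1 − 0.1089 = 0.8911
φ_{22} = 0.1131 / 0.8911 = 0.127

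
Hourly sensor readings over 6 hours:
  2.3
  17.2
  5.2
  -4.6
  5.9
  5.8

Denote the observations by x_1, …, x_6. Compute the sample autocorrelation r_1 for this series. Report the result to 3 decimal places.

Mean x̄ = (2.3 + 17.2 + 5.2 − 4.6 + 5.9 + 5.8)/6 = 5.3000
Numerator Σ_{t=1}^{5}(x_t−x̄)(x_{t+1}−x̄) = -41.5400
Denominator Σ(x_t−x̄)² = 249.2400
r_1 = -41.5400 / 249.2400 = -0.167

-0.167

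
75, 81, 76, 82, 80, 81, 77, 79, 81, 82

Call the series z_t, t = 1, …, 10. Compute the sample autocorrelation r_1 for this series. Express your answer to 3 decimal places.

-0.311

Mean z̄ = (75 + 81 + 76 + 82 + 80 + 81 + 77 + 79 + 81 + 82)/10 = 79.4000
Numerator Σ_{t=1}^{9}(z_t−z̄)(z_{t+1}−z̄) = -18.1600
Denominator Σ(z_t−z̄)² = 58.4000
r_1 = -18.1600 / 58.4000 = -0.311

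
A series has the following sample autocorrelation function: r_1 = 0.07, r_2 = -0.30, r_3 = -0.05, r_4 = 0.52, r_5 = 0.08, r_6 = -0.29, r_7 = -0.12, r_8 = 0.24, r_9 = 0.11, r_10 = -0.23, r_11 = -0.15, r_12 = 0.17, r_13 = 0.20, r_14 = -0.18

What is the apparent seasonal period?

4

The largest autocorrelation is r_4 = 0.52, with a weaker echo at lag 8 (0.24); the remaining lags stay at or below 0.20.
The dominant spike at lag 4 indicates a seasonal period of 4.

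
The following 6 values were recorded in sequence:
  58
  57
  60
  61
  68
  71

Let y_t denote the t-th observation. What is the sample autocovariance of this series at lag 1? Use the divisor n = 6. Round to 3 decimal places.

13.458

Mean ȳ = (58 + 57 + 60 + 61 + 68 + 71)/6 = 62.5000
Deviations: -4.5000, -5.5000, -2.5000, -1.5000, 5.5000, 8.5000
Σ_{t=1}^{5}(y_t−ȳ)(y_{t+1}−ȳ) = 80.7500
γ_1 = 80.7500 / 6 = 13.458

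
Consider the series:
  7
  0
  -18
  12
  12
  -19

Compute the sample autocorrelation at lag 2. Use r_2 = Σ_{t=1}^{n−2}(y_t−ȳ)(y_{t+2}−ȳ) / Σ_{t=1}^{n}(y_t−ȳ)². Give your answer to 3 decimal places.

Mean ȳ = (7 + 0 − 18 + 12 + 12 − 19)/6 = -1.0000
Deviations from mean: 8.0000, 1.0000, -17.0000, 13.0000, 13.0000, -18.0000
Σ(y_t−ȳ)(y_{t+2}−ȳ) = (-136.0000) + (13.0000) + (-221.0000) + (-234.0000) = -578.0000
Denominator Σ(y_t−ȳ)² = 1016.0000
r_2 = -578.0000 / 1016.0000 = -0.569

-0.569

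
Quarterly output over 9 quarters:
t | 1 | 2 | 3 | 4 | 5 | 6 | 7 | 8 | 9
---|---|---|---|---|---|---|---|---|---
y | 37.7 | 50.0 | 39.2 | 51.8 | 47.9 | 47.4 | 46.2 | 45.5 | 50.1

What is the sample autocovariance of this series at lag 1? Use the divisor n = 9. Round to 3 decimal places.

-9.919

Mean ȳ = (37.7 + 50.0 + 39.2 + 51.8 + 47.9 + 47.4 + 46.2 + 45.5 + 50.1)/9 = 46.2000
Σ_{t=1}^{8}(y_t−ȳ)(y_{t+1}−ȳ) = -89.2700
γ_1 = -89.2700 / 9 = -9.919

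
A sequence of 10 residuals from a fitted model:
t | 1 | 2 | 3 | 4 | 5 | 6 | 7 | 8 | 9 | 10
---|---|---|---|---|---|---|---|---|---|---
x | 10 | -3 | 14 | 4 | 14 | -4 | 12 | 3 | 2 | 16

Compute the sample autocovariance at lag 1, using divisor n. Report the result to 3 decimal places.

Mean x̄ = (10 − 3 + 14 + 4 + 14 − 4 + 12 + 3 + 2 + 16)/10 = 6.8000
Σ_{t=1}^{9}(x_t−x̄)(x_{t+1}−x̄) = -321.8400
γ_1 = -321.8400 / 10 = -32.184

-32.184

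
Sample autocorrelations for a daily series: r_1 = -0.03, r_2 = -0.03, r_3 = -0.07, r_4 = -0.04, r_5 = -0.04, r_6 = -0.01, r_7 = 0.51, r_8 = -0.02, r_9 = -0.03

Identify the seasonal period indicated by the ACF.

7

The largest autocorrelation is r_7 = 0.51; the remaining lags stay at or below -0.01.
The dominant spike at lag 7 indicates a seasonal period of 7.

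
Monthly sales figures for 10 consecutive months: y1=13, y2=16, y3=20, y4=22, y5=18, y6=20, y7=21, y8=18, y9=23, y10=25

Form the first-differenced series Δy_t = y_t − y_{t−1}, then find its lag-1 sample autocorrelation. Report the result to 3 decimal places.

-0.182

First differences Δy: 3, 4, 2, -4, 2, 1, -3, 5, 2
Mean of differences = 1.3333
Numerator Σ(Δy_t−Δȳ)(Δy_{t+1}−Δȳ) = -13.1111
Denominator Σ(Δy_t−Δȳ)² = 72.0000
r_1(Δy) = -13.1111 / 72.0000 = -0.182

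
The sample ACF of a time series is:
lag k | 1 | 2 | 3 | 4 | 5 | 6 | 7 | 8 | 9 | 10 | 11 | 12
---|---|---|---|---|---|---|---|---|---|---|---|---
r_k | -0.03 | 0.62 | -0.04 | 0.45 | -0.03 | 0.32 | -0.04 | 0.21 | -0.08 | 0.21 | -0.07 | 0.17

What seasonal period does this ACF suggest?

The largest autocorrelation is r_2 = 0.62, with weaker echoes at lags 4 (0.45), 6 (0.32), 8 (0.21), 10 (0.21) and 12 (0.17); the remaining lags stay at or below -0.03.
The dominant spike at lag 2 indicates a seasonal period of 2.

2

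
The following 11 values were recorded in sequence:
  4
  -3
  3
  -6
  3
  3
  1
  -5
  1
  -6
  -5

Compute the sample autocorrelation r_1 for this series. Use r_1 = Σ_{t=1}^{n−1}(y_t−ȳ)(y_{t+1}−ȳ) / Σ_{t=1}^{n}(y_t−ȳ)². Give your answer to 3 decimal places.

-0.240

Mean ȳ = (4 − 3 + 3 − 6 + 3 + 3 + 1 − 5 + 1 − 6 − 5)/11 = -0.9091
Numerator Σ_{t=1}^{10}(y_t−ȳ)(y_{t+1}−ȳ) = -40.0083
Denominator Σ(y_t−ȳ)² = 166.9091
r_1 = -40.0083 / 166.9091 = -0.240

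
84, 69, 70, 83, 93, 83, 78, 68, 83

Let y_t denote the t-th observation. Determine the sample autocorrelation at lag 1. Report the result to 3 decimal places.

0.138

Mean ȳ = (84 + 69 + 70 + 83 + 93 + 83 + 78 + 68 + 83)/9 = 79.0000
Numerator Σ_{t=1}^{8}(y_t−ȳ)(y_{t+1}−ȳ) = 79.0000
Denominator Σ(y_t−ȳ)² = 572.0000
r_1 = 79.0000 / 572.0000 = 0.138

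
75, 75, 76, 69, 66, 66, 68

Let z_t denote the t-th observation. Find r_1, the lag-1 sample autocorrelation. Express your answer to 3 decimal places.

Mean z̄ = (75 + 75 + 76 + 69 + 66 + 66 + 68)/7 = 70.7143
Deviations from mean: 4.2857, 4.2857, 5.2857, -1.7143, -4.7143, -4.7143, -2.7143
Numerator Σ_{t=1}^{6}(z_t−z̄)(z_{t+1}−z̄) = 75.0612
Denominator Σ(z_t−z̄)² = 119.4286
r_1 = 75.0612 / 119.4286 = 0.629

0.629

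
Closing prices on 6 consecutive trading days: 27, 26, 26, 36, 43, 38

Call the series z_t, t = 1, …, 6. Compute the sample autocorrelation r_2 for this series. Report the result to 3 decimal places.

Mean z̄ = (27 + 26 + 26 + 36 + 43 + 38)/6 = 32.6667
Deviations from mean: -5.6667, -6.6667, -6.6667, 3.3333, 10.3333, 5.3333
Σ(z_t−z̄)(z_{t+2}−z̄) = (37.7778) + (-22.2222) + (-68.8889) + (17.7778) = -35.5556
Denominator Σ(z_t−z̄)² = 267.3333
r_2 = -35.5556 / 267.3333 = -0.133

-0.133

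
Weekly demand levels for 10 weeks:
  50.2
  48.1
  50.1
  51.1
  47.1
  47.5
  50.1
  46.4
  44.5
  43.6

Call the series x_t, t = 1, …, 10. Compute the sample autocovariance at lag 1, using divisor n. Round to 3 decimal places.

2.129

Mean x̄ = (50.2 + 48.1 + 50.1 + 51.1 + 47.1 + 47.5 + 50.1 + 46.4 + 44.5 + 43.6)/10 = 47.8700
Σ_{t=1}^{9}(x_t−x̄)(x_{t+1}−x̄) = 21.2901
γ_1 = 21.2901 / 10 = 2.129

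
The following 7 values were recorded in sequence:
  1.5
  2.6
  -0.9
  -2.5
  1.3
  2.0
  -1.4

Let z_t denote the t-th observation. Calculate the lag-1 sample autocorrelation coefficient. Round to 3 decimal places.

-0.031

Mean z̄ = (1.5 + 2.6 − 0.9 − 2.5 + 1.3 + 2.0 − 1.4)/7 = 0.3714
Σ(z_t−z̄)(z_{t+1}−z̄) = (2.5151) + (-2.8335) + (3.6508) + (-2.6663) + (1.5122) + (-2.8849) = -0.7065
Denominator Σ(z_t−z̄)² = 22.7543
r_1 = -0.7065 / 22.7543 = -0.031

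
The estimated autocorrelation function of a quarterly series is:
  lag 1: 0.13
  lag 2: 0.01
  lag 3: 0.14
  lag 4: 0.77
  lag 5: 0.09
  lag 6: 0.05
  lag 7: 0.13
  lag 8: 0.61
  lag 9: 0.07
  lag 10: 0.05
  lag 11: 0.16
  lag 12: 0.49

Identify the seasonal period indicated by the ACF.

4

The largest autocorrelation is r_4 = 0.77, with weaker echoes at lags 8 (0.61) and 12 (0.49); the remaining lags stay at or below 0.16.
The dominant spike at lag 4 indicates a seasonal period of 4.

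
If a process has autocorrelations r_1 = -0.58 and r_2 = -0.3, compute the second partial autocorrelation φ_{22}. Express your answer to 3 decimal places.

φ_{22} = (r_2 − r_1²) / (1 − r_1²)
r_1² = (-0.58)² = 0.3364
Numerator = -0.3 − 0.3364 = -0.6364; denominator = 1 − 0.3364 = 0.6636
φ_{22} = -0.6364 / 0.6636 = -0.959

-0.959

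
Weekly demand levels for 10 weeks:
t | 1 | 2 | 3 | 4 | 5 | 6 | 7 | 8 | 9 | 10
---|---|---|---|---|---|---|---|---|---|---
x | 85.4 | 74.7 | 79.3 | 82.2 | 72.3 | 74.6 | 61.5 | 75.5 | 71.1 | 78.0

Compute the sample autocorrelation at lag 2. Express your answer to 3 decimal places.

Mean x̄ = (85.4 + 74.7 + 79.3 + 82.2 + 72.3 + 74.6 + 61.5 + 75.5 + 71.1 + 78.0)/10 = 75.4600
Numerator Σ_{t=1}^{8}(x_t−x̄)(x_{t+2}−x̄) = 120.1628
Denominator Σ(x_t−x̄)² = 390.6240
r_2 = 120.1628 / 390.6240 = 0.308

0.308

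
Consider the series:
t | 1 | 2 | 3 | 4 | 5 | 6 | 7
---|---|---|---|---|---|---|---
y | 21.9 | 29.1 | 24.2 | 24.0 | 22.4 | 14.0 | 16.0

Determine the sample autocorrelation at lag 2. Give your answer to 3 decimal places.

Mean ȳ = (21.9 + 29.1 + 24.2 + 24.0 + 22.4 + 14.0 + 16.0)/7 = 21.6571
Numerator Σ_{t=1}^{5}(y_t−ȳ)(y_{t+2}−ȳ) = -2.1980
Denominator Σ(y_t−ȳ)² = 158.5971
r_2 = -2.1980 / 158.5971 = -0.014

-0.014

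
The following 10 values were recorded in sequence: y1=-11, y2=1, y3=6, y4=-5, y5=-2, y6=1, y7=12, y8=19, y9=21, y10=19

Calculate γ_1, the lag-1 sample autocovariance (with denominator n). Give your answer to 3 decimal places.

Mean ȳ = (-11 + 1 + 6 − 5 − 2 + 1 + 12 + 19 + 21 + 19)/10 = 6.1000
Σ_{t=1}^{9}(y_t−ȳ)(y_{t+1}−ȳ) = 650.4900
γ_1 = 650.4900 / 10 = 65.049

65.049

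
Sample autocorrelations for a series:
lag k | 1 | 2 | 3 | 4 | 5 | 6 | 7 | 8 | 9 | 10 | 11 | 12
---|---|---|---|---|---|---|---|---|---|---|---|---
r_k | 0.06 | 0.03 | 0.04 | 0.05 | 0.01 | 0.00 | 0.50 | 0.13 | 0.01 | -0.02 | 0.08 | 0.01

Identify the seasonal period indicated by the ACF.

7

The largest autocorrelation is r_7 = 0.50; the remaining lags stay at or below 0.13.
The dominant spike at lag 7 indicates a seasonal period of 7.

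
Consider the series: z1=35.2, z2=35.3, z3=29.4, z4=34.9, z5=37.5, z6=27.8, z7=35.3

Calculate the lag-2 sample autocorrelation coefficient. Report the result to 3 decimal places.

-0.285

Mean z̄ = (35.2 + 35.3 + 29.4 + 34.9 + 37.5 + 27.8 + 35.3)/7 = 33.6286
Deviations from mean: 1.5714, 1.6714, -4.2286, 1.2714, 3.8714, -5.8286, 1.6714
Numerator Σ_{t=1}^{5}(z_t−z̄)(z_{t+2}−z̄) = -21.8302
Denominator Σ(z_t−z̄)² = 76.5143
r_2 = -21.8302 / 76.5143 = -0.285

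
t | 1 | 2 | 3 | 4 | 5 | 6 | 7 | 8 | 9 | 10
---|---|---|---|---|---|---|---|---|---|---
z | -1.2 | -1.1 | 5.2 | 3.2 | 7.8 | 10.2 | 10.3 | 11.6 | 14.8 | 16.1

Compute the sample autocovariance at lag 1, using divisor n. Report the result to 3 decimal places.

Mean z̄ = (-1.2 − 1.1 + 5.2 + 3.2 + 7.8 + 10.2 + 10.3 + 11.6 + 14.8 + 16.1)/10 = 7.6900
Σ_{t=1}^{9}(z_t−z̄)(z_{t+1}−z̄) = 215.3439
γ_1 = 215.3439 / 10 = 21.534

21.534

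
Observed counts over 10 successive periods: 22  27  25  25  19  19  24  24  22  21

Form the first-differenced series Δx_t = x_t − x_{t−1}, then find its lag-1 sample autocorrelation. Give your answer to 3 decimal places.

First differences Δx: 5, -2, 0, -6, 0, 5, 0, -2, -1
Mean of differences = -0.1111
Numerator Σ(Δx_t−Δx̄)(Δx_{t+1}−Δx̄) = -8.5679
Denominator Σ(Δx_t−Δx̄)² = 94.8889
r_1(Δx) = -8.5679 / 94.8889 = -0.090

-0.090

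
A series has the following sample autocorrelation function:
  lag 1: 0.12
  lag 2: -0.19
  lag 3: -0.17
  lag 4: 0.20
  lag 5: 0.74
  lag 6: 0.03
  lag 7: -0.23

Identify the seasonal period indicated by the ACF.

The largest autocorrelation is r_5 = 0.74; the remaining lags stay at or below 0.20.
The dominant spike at lag 5 indicates a seasonal period of 5.

5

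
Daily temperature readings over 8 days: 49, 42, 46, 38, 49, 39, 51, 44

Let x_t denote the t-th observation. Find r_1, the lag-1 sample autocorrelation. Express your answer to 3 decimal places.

Mean x̄ = (49 + 42 + 46 + 38 + 49 + 39 + 51 + 44)/8 = 44.7500
Deviations from mean: 4.2500, -2.7500, 1.2500, -6.7500, 4.2500, -5.7500, 6.2500, -0.7500
Σ(x_t−x̄)(x_{t+1}−x̄) = (-11.6875) + (-3.4375) + (-8.4375) + (-28.6875) + (-24.4375) + (-35.9375) + (-4.6875) = -117.3125
Denominator Σ(x_t−x̄)² = 163.5000
r_1 = -117.3125 / 163.5000 = -0.718

-0.718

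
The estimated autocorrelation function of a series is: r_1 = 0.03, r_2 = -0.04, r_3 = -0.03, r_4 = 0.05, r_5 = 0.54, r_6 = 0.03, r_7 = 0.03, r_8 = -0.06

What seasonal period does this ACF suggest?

The largest autocorrelation is r_5 = 0.54; the remaining lags stay at or below 0.05.
The dominant spike at lag 5 indicates a seasonal period of 5.

5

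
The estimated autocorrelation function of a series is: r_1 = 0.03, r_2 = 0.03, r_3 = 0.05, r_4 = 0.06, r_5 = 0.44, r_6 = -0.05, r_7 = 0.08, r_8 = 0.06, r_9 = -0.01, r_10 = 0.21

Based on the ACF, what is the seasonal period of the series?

5

The largest autocorrelation is r_5 = 0.44, with a weaker echo at lag 10 (0.21); the remaining lags stay at or below 0.08.
The dominant spike at lag 5 indicates a seasonal period of 5.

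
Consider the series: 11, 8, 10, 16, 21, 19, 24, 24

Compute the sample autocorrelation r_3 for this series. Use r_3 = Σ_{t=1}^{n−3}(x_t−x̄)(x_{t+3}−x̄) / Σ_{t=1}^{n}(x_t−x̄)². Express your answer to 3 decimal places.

Mean x̄ = (11 + 8 + 10 + 16 + 21 + 19 + 24 + 24)/8 = 16.6250
Σ(x_t−x̄)(x_{t+3}−x̄) = (3.5156) + (-37.7344) + (-15.7344) + (-4.6094) + (32.2656) = -22.2969
Denominator Σ(x_t−x̄)² = 283.8750
r_3 = -22.2969 / 283.8750 = -0.079

-0.079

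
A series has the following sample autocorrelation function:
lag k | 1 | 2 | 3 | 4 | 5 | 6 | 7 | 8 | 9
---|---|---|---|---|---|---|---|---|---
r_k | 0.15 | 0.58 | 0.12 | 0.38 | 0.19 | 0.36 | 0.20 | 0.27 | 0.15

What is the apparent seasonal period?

The largest autocorrelation is r_2 = 0.58, with weaker echoes at lags 4 (0.38), 6 (0.36) and 8 (0.27); the remaining lags stay at or below 0.20.
The dominant spike at lag 2 indicates a seasonal period of 2.

2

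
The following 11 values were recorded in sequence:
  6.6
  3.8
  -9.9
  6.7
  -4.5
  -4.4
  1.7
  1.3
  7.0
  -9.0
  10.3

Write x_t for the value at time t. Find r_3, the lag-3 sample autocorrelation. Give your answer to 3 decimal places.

Mean x̄ = (6.6 + 3.8 − 9.9 + 6.7 − 4.5 − 4.4 + 1.7 + 1.3 + 7.0 − 9.0 + 10.3)/11 = 0.8727
Numerator Σ_{t=1}^{8}(x_t−x̄)(x_{t+3}−x̄) = 40.5269
Denominator Σ(x_t−x̄)² = 472.8018
r_3 = 40.5269 / 472.8018 = 0.086

0.086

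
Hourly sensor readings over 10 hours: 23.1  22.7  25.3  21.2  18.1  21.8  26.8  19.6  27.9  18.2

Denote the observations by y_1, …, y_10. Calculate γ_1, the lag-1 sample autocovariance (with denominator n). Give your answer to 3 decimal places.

Mean ȳ = (23.1 + 22.7 + 25.3 + 21.2 + 18.1 + 21.8 + 26.8 + 19.6 + 27.9 + 18.2)/10 = 22.4700
Σ_{t=1}^{9}(y_t−ȳ)(y_{t+1}−ȳ) = -48.4189
γ_1 = -48.4189 / 10 = -4.842

-4.842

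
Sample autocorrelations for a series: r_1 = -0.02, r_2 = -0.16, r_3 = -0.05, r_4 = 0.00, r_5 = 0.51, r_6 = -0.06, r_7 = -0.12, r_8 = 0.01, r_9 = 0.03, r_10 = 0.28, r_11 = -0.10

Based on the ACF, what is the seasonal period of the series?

5

The largest autocorrelation is r_5 = 0.51, with a weaker echo at lag 10 (0.28); the remaining lags stay at or below 0.03.
The dominant spike at lag 5 indicates a seasonal period of 5.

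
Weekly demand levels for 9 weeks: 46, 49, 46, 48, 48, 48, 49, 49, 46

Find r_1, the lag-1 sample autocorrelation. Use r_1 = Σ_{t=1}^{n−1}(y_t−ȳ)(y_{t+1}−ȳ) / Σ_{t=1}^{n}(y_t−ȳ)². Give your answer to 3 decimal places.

-0.341

Mean ȳ = (46 + 49 + 46 + 48 + 48 + 48 + 49 + 49 + 46)/9 = 47.6667
Numerator Σ_{t=1}^{8}(y_t−ȳ)(y_{t+1}−ȳ) = -4.7778
Denominator Σ(y_t−ȳ)² = 14.0000
r_1 = -4.7778 / 14.0000 = -0.341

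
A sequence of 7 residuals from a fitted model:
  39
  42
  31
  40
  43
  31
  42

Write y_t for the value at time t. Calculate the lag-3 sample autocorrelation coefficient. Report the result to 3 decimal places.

0.490

Mean ȳ = (39 + 42 + 31 + 40 + 43 + 31 + 42)/7 = 38.2857
Deviations from mean: 0.7143, 3.7143, -7.2857, 1.7143, 4.7143, -7.2857, 3.7143
Numerator Σ_{t=1}^{4}(y_t−ȳ)(y_{t+3}−ȳ) = 78.1837
Denominator Σ(y_t−ȳ)² = 159.4286
r_3 = 78.1837 / 159.4286 = 0.490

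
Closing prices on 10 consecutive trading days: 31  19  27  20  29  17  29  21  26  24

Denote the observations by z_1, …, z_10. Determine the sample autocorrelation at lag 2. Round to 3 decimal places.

Mean z̄ = (31 + 19 + 27 + 20 + 29 + 17 + 29 + 21 + 26 + 24)/10 = 24.3000
Numerator Σ_{t=1}^{8}(z_t−z̄)(z_{t+2}−z̄) = 140.1200
Denominator Σ(z_t−z̄)² = 210.1000
r_2 = 140.1200 / 210.1000 = 0.667

0.667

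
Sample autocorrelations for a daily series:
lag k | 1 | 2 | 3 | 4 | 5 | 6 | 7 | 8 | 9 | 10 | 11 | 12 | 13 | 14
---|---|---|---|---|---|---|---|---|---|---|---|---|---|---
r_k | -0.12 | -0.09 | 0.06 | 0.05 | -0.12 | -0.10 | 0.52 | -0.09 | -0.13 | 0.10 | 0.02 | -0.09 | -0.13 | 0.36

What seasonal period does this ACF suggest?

7

The largest autocorrelation is r_7 = 0.52, with a weaker echo at lag 14 (0.36); the remaining lags stay at or below 0.10.
The dominant spike at lag 7 indicates a seasonal period of 7.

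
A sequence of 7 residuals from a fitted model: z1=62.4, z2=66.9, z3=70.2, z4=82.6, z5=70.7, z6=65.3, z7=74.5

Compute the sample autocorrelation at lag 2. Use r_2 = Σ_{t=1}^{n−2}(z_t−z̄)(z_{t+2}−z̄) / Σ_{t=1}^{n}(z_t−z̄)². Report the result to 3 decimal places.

Mean z̄ = (62.4 + 66.9 + 70.2 + 82.6 + 70.7 + 65.3 + 74.5)/7 = 70.3714
Σ(z_t−z̄)(z_{t+2}−z̄) = (1.3665) + (-42.4506) + (-0.0563) + (-62.0163) + (1.3565) = -101.8002
Denominator Σ(z_t−z̄)² = 268.0343
r_2 = -101.8002 / 268.0343 = -0.380

-0.380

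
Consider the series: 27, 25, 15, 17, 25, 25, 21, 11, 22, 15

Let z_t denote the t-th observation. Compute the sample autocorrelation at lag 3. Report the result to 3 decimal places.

Mean z̄ = (27 + 25 + 15 + 17 + 25 + 25 + 21 + 11 + 22 + 15)/10 = 20.3000
Numerator Σ_{t=1}^{7}(z_t−z̄)(z_{t+3}−z̄) = -66.6700
Denominator Σ(z_t−z̄)² = 268.1000
r_3 = -66.6700 / 268.1000 = -0.249

-0.249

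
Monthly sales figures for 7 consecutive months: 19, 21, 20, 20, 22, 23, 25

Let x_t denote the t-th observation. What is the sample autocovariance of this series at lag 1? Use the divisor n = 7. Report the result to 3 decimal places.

1.341

Mean x̄ = (19 + 21 + 20 + 20 + 22 + 23 + 25)/7 = 21.4286
Σ_{t=1}^{6}(x_t−x̄)(x_{t+1}−x̄) = 9.3878
γ_1 = 9.3878 / 7 = 1.341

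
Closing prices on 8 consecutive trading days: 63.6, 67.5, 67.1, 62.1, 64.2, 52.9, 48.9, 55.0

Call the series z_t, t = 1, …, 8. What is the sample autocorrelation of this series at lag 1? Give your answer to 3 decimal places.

Mean z̄ = (63.6 + 67.5 + 67.1 + 62.1 + 64.2 + 52.9 + 48.9 + 55.0)/8 = 60.1625
Deviations from mean: 3.4375, 7.3375, 6.9375, 1.9375, 4.0375, -7.2625, -11.2625, -5.1625
Σ(z_t−z̄)(z_{t+1}−z̄) = (25.2227) + (50.9039) + (13.4414) + (7.8227) + (-29.3223) + (81.7939) + (58.1427) = 208.0048
Denominator Σ(z_t−z̄)² = 340.0788
r_1 = 208.0048 / 340.0788 = 0.612

0.612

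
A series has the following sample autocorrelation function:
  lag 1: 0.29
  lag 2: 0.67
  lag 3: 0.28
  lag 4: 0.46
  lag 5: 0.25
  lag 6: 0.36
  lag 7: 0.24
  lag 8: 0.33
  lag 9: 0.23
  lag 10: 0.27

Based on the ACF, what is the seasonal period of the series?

The largest autocorrelation is r_2 = 0.67, with weaker echoes at lags 4 (0.46), 6 (0.36) and 8 (0.33); the remaining lags stay at or below 0.29.
The dominant spike at lag 2 indicates a seasonal period of 2.

2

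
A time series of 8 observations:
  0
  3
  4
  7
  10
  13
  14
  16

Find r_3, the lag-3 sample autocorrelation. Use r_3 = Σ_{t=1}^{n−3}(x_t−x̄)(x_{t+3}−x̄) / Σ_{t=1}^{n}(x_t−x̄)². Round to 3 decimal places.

Mean x̄ = (0 + 3 + 4 + 7 + 10 + 13 + 14 + 16)/8 = 8.3750
Deviations from mean: -8.3750, -5.3750, -4.3750, -1.3750, 1.6250, 4.6250, 5.6250, 7.6250
Σ(x_t−x̄)(x_{t+3}−x̄) = (11.5156) + (-8.7344) + (-20.2344) + (-7.7344) + (12.3906) = -12.7969
Denominator Σ(x_t−x̄)² = 233.8750
r_3 = -12.7969 / 233.8750 = -0.055

-0.055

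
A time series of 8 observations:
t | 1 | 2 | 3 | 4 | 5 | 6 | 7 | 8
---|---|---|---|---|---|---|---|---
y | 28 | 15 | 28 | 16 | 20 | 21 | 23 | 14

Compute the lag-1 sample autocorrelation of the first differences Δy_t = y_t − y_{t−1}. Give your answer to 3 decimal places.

First differences Δy: -13, 13, -12, 4, 1, 2, -9
Mean of differences = -2.0000
Numerator Σ(Δy_t−Δȳ)(Δy_{t+1}−Δȳ) = -373.0000
Denominator Σ(Δy_t−Δȳ)² = 556.0000
r_1(Δy) = -373.0000 / 556.0000 = -0.671

-0.671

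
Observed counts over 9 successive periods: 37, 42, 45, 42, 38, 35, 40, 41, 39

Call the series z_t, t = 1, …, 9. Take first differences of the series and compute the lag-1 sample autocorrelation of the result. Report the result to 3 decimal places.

0.187

First differences Δz: 5, 3, -3, -4, -3, 5, 1, -2
Mean of differences = 0.2500
Numerator Σ(Δz_t−Δz̄)(Δz_{t+1}−Δz̄) = 18.1875
Denominator Σ(Δz_t−Δz̄)² = 97.5000
r_1(Δz) = 18.1875 / 97.5000 = 0.187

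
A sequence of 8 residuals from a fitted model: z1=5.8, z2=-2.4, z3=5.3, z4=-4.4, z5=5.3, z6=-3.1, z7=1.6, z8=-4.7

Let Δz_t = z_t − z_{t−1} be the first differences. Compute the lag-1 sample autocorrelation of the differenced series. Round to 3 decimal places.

-0.878

First differences Δz: -8.2, 7.7, -9.7, 9.7, -8.4, 4.7, -6.3
Mean of differences = -1.5000
Numerator Σ(Δz_t−Δz̄)(Δz_{t+1}−Δz̄) = -378.7400
Denominator Σ(Δz_t−Δz̄)² = 431.3000
r_1(Δz) = -378.7400 / 431.3000 = -0.878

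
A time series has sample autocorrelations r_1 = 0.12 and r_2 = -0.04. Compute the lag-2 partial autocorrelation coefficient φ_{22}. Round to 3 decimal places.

-0.055

φ_{22} = (r_2 − r_1²) / (1 − r_1²)
r_1² = (0.12)² = 0.0144
Numerator = -0.04 − 0.0144 = -0.0544; denominator = 1 − 0.0144 = 0.9856
φ_{22} = -0.0544 / 0.9856 = -0.055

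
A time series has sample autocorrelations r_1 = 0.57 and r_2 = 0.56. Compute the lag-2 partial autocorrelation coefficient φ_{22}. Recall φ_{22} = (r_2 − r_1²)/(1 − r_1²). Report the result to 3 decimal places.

0.348

φ_{22} = (r_2 − r_1²) / (1 − r_1²)
r_1² = (0.57)² = 0.3249
Numerator = 0.56 − 0.3249 = 0.2351; denominator = 1 − 0.3249 = 0.6751
φ_{22} = 0.2351 / 0.6751 = 0.348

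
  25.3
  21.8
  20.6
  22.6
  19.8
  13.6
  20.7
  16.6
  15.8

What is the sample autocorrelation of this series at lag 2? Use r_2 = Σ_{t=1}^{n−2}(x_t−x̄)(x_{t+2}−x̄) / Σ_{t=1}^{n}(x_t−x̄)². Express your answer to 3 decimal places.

0.079

Mean x̄ = (25.3 + 21.8 + 20.6 + 22.6 + 19.8 + 13.6 + 20.7 + 16.6 + 15.8)/9 = 19.6444
Σ(x_t−x̄)(x_{t+2}−x̄) = (5.4042) + (6.3709) + (0.1486) + (-17.8647) + (0.1642) + (18.4020) + (-4.0580) = 8.5672
Denominator Σ(x_t−x̄)² = 108.0022
r_2 = 8.5672 / 108.0022 = 0.079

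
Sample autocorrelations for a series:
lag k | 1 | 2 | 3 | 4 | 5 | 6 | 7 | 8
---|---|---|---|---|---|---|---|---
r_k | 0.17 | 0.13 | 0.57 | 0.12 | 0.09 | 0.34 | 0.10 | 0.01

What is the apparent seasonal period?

The largest autocorrelation is r_3 = 0.57, with a weaker echo at lag 6 (0.34); the remaining lags stay at or below 0.17.
The dominant spike at lag 3 indicates a seasonal period of 3.

3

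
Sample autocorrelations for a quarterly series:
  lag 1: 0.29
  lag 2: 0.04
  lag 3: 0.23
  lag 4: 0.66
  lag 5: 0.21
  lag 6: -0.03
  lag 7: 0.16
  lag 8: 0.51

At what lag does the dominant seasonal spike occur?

4

The largest autocorrelation is r_4 = 0.66, with a weaker echo at lag 8 (0.51); the remaining lags stay at or below 0.29. The elevated value at lag 1 (0.29), dropping to 0.04 at lag 2, reflects decaying short-term dependence rather than seasonality.
The dominant spike at lag 4 indicates a seasonal period of 4.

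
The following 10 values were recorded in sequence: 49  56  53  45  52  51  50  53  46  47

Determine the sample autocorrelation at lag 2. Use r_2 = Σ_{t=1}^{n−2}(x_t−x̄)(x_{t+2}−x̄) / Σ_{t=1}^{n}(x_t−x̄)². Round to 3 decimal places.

-0.355

Mean x̄ = (49 + 56 + 53 + 45 + 52 + 51 + 50 + 53 + 46 + 47)/10 = 50.2000
Numerator Σ_{t=1}^{8}(x_t−x̄)(x_{t+2}−x̄) = -38.8800
Denominator Σ(x_t−x̄)² = 109.6000
r_2 = -38.8800 / 109.6000 = -0.355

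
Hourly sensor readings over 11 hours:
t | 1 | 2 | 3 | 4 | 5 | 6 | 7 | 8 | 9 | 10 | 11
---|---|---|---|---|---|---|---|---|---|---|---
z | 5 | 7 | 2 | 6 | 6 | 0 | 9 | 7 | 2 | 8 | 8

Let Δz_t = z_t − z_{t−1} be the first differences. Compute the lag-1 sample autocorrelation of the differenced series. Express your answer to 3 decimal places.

-0.541

First differences Δz: 2, -5, 4, 0, -6, 9, -2, -5, 6, 0
Mean of differences = 0.3000
Numerator Σ(Δz_t−Δz̄)(Δz_{t+1}−Δz̄) = -122.3900
Denominator Σ(Δz_t−Δz̄)² = 226.1000
r_1(Δz) = -122.3900 / 226.1000 = -0.541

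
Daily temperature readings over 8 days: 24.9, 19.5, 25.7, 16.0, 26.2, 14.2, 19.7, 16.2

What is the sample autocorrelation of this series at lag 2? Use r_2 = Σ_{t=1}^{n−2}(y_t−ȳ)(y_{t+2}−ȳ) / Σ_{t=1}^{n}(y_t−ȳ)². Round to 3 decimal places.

Mean ȳ = (24.9 + 19.5 + 25.7 + 16.0 + 26.2 + 14.2 + 19.7 + 16.2)/8 = 20.3000
Deviations from mean: 4.6000, -0.8000, 5.4000, -4.3000, 5.9000, -6.1000, -0.6000, -4.1000
Σ(y_t−ȳ)(y_{t+2}−ȳ) = (24.8400) + (3.4400) + (31.8600) + (26.2300) + (-3.5400) + (25.0100) = 107.8400
Denominator Σ(y_t−ȳ)² = 158.6400
r_2 = 107.8400 / 158.6400 = 0.680

0.680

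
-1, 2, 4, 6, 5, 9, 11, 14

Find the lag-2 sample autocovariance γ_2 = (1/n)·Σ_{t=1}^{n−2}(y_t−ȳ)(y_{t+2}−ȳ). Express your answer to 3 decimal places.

Mean ȳ = (-1 + 2 + 4 + 6 + 5 + 9 + 11 + 14)/8 = 6.2500
Deviations: -7.2500, -4.2500, -2.2500, -0.2500, -1.2500, 2.7500, 4.7500, 7.7500
Σ_{t=1}^{6}(y_t−ȳ)(y_{t+2}−ȳ) = 34.8750
γ_2 = 34.8750 / 8 = 4.359

4.359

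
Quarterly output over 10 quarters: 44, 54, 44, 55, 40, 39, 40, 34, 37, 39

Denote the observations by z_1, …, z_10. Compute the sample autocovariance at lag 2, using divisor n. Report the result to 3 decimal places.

17.828

Mean z̄ = (44 + 54 + 44 + 55 + 40 + 39 + 40 + 34 + 37 + 39)/10 = 42.6000
Σ_{t=1}^{8}(z_t−z̄)(z_{t+2}−z̄) = 178.2800
γ_2 = 178.2800 / 10 = 17.828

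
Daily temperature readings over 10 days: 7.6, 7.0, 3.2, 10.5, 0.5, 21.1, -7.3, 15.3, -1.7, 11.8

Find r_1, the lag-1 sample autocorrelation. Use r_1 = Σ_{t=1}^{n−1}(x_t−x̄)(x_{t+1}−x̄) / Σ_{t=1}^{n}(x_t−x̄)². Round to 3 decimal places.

-0.881

Mean x̄ = (7.6 + 7.0 + 3.2 + 10.5 + 0.5 + 21.1 − 7.3 + 15.3 − 1.7 + 11.8)/10 = 6.8000
Numerator Σ_{t=1}^{9}(x_t−x̄)(x_{t+1}−x̄) = -563.5100
Denominator Σ(x_t−x̄)² = 639.8200
r_1 = -563.5100 / 639.8200 = -0.881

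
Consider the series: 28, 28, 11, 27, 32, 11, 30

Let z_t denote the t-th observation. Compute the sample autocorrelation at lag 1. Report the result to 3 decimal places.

Mean z̄ = (28 + 28 + 11 + 27 + 32 + 11 + 30)/7 = 23.8571
Deviations from mean: 4.1429, 4.1429, -12.8571, 3.1429, 8.1429, -12.8571, 6.1429
Numerator Σ_{t=1}^{6}(z_t−z̄)(z_{t+1}−z̄) = -234.5918
Denominator Σ(z_t−z̄)² = 478.8571
r_1 = -234.5918 / 478.8571 = -0.490

-0.490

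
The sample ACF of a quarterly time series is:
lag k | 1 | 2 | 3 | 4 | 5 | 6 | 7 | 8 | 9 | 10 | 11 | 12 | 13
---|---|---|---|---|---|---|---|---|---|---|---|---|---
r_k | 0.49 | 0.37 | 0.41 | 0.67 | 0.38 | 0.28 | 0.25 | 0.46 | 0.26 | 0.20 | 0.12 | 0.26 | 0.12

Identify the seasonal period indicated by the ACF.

4

The largest autocorrelation is r_4 = 0.67; the remaining lags stay at or below 0.49. The elevated value at lag 1 (0.49), dropping to 0.37 at lag 2, reflects decaying short-term dependence rather than seasonality.
The dominant spike at lag 4 indicates a seasonal period of 4.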